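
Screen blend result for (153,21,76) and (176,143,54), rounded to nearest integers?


Screen: C = 255 - (255-A)×(255-B)/255, rounded to nearest integer
R: 255 - (255-153)×(255-176)/255 = 255 - 8058/255 ≈ 255 - 31.600 = 223.400 → 223
G: 255 - (255-21)×(255-143)/255 = 255 - 26208/255 ≈ 255 - 102.776 = 152.224 → 152
B: 255 - (255-76)×(255-54)/255 = 255 - 35979/255 ≈ 255 - 141.094 = 113.906 → 114
= RGB(223, 152, 114)


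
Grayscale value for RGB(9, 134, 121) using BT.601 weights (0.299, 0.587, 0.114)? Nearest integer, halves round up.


Gray = 0.299×R + 0.587×G + 0.114×B
Gray = 0.299×9 + 0.587×134 + 0.114×121
Gray = 2.691 + 78.658 + 13.794
Gray = 95.143 → round half up → 95
Gray = 95


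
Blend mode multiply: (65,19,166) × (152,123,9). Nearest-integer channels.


Multiply: C = A×B/255, rounded to nearest integer
R: 65×152/255 = 9880/255 ≈ 38.745 → 39
G: 19×123/255 = 2337/255 ≈ 9.165 → 9
B: 166×9/255 = 1494/255 ≈ 5.859 → 6
= RGB(39, 9, 6)


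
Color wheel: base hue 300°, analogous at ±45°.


Base hue: 300°
Left analog: (300 - 45) mod 360 = 255°
Right analog: (300 + 45) mod 360 = 345°
Analogous hues = 255° and 345°


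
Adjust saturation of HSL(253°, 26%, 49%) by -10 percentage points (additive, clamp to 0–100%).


Original S = 26%
Adjustment = -10 percentage points
New S = 26 + (-10) = 16
Clamp to [0, 100] → 16
= HSL(253°, 16%, 49%)


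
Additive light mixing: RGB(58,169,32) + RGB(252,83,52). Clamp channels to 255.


Additive: each channel = min(255, C₁+C₂)
R: 58+252 = 310 → 255
G: 169+83 = 252 → 252
B: 32+52 = 84 → 84
= RGB(255, 252, 84)


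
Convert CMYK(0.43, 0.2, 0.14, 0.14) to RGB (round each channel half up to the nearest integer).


R = 255 × (1-C) × (1-K) = 255 × 0.57 × 0.86 = 125.001 → 125
G = 255 × (1-M) × (1-K) = 255 × 0.80 × 0.86 = 175.44 → 175
B = 255 × (1-Y) × (1-K) = 255 × 0.86 × 0.86 = 188.598 → 189
= RGB(125, 175, 189)


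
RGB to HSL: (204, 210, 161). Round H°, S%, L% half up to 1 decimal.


Normalize: R'=204/255≈0.8000, G'=210/255≈0.8235, B'=161/255≈0.6314
Max=210/255, Min=161/255, Δ=Max-Min=49/255
L = (Max+Min)/2 = (210+161)/510 = 371/510 = 0.72745… → L = 72.7%
L > 0.5 → S = Δ/(2-Max-Min) = 49/(510-210-161) = 49/139 = 0.35251… → S = 35.3%
(the 1/255 factors cancel in S and H, so raw channel differences can be used)
Max is G' → H = 60 × ((B-R)/Δ + 2) = 60 × ((161-204)/49 + 2)
  -43/49 + 2 = -0.8775… + 2 = 1.1224…
  H = 60 × 1.1224… = 67.346…° → H = 67.3°
= HSL(67.3°, 35.3%, 72.7%)


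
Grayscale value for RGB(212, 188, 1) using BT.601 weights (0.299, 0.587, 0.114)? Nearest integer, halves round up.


Gray = 0.299×R + 0.587×G + 0.114×B
Gray = 0.299×212 + 0.587×188 + 0.114×1
Gray = 63.388 + 110.356 + 0.114
Gray = 173.858 → round half up → 174
Gray = 174


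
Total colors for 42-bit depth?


Colors = 2^bits = 2^42
= 4,398,046,511,104 colors


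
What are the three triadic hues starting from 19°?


Triadic: equally spaced at 120° intervals
H1 = 19°
H2 = (19 + 120) mod 360 = 139°
H3 = (19 + 240) mod 360 = 259°
Triadic = 19°, 139°, 259°


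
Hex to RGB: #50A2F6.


50 → 80 (R)
A2 → 162 (G)
F6 → 246 (B)
= RGB(80, 162, 246)


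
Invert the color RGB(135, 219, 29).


Invert: (255-R, 255-G, 255-B)
R: 255-135 = 120
G: 255-219 = 36
B: 255-29 = 226
= RGB(120, 36, 226)


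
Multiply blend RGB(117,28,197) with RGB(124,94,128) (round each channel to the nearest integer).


Multiply: C = A×B/255, rounded to nearest integer
R: 117×124/255 = 14508/255 ≈ 56.894 → 57
G: 28×94/255 = 2632/255 ≈ 10.322 → 10
B: 197×128/255 = 25216/255 ≈ 98.886 → 99
= RGB(57, 10, 99)


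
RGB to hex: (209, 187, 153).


R = 209 → D1 (hex)
G = 187 → BB (hex)
B = 153 → 99 (hex)
Hex = #D1BB99


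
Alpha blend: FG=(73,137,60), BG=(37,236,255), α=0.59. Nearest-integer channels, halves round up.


C = α×F + (1-α)×B, with 1-α = 0.41
R: 0.59×73 + 0.41×37 = 43.07 + 15.17 = 58.24 → 58
G: 0.59×137 + 0.41×236 = 80.83 + 96.76 = 177.59 → 178
B: 0.59×60 + 0.41×255 = 35.40 + 104.55 = 139.95 → 140
= RGB(58, 178, 140)


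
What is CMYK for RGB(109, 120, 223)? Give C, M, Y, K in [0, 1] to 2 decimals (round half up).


R'=109/255≈0.4275, G'=120/255≈0.4706, B'=223/255≈0.8745
K = 1 - max(R',G',B') = 1 - 223/255 = 32/255 = 0.12549… → 0.13
(1-R'-K)/(1-K) simplifies to (max-R)/max with max = 223:
C = (223-109)/223 = 114/223 = 0.51121… → 0.51
M = (223-120)/223 = 103/223 = 0.46188… → 0.46
Y = (223-223)/223 = 0/223 = 0 → 0.00
= CMYK(0.51, 0.46, 0.00, 0.13)


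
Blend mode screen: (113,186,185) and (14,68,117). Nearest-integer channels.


Screen: C = 255 - (255-A)×(255-B)/255, rounded to nearest integer
R: 255 - (255-113)×(255-14)/255 = 255 - 34222/255 ≈ 255 - 134.204 = 120.796 → 121
G: 255 - (255-186)×(255-68)/255 = 255 - 12903/255 ≈ 255 - 50.600 = 204.400 → 204
B: 255 - (255-185)×(255-117)/255 = 255 - 9660/255 ≈ 255 - 37.882 = 217.118 → 217
= RGB(121, 204, 217)


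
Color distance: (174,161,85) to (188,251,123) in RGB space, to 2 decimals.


d = √[(R₁-R₂)² + (G₁-G₂)² + (B₁-B₂)²]
d = √[(174-188)² + (161-251)² + (85-123)²]
d = √[196 + 8100 + 1444]
d = √9740
d ≈ 98.69


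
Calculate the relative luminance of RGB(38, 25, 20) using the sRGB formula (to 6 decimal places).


Linearize each channel (sRGB transfer function): c = v/255; c_lin = c/12.92 if c ≤ 0.04045, else ((c+0.055)/1.055)^2.4
  R: 38/255 ≈ 0.149020 > 0.04045 → ((0.149020+0.055)/1.055)^2.4 ≈ 0.019382
  G: 25/255 ≈ 0.098039 > 0.04045 → ((0.098039+0.055)/1.055)^2.4 ≈ 0.009721
  B: 20/255 ≈ 0.078431 > 0.04045 → ((0.078431+0.055)/1.055)^2.4 ≈ 0.006995
R_lin = 0.019382, G_lin = 0.009721, B_lin = 0.006995
L = 0.2126×R + 0.7152×G + 0.0722×B
L = 0.2126×0.019382 + 0.7152×0.009721 + 0.0722×0.006995
L ≈ 0.011578


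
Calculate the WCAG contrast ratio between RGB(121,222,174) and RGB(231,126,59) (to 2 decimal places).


Linearize each sRGB channel c=v/255: c/12.92 if c ≤ 0.04045 else ((c+0.055)/1.055)^2.4
L = 0.2126×R_lin + 0.7152×G_lin + 0.0722×B_lin
Color 1 (121,222,174):
  R=121: 121/255≈0.4745 > 0.04045 → ((0.4745+0.055)/1.055)^2.4 ≈ 0.19120
  G=222: 222/255≈0.8706 > 0.04045 → ((0.8706+0.055)/1.055)^2.4 ≈ 0.73046
  B=174: 174/255≈0.6824 > 0.04045 → ((0.6824+0.055)/1.055)^2.4 ≈ 0.42327
  L1 = 0.2126×0.19120 + 0.7152×0.73046 + 0.0722×0.42327 ≈ 0.59363
Color 2 (231,126,59):
  R=231: 231/255≈0.9059 > 0.04045 → ((0.9059+0.055)/1.055)^2.4 ≈ 0.79910
  G=126: 126/255≈0.4941 > 0.04045 → ((0.4941+0.055)/1.055)^2.4 ≈ 0.20864
  B=59: 59/255≈0.2314 > 0.04045 → ((0.2314+0.055)/1.055)^2.4 ≈ 0.04374
  L2 = 0.2126×0.79910 + 0.7152×0.20864 + 0.0722×0.04374 ≈ 0.32226
Lighter = 0.59363, Darker = 0.32226
Ratio = (L_lighter + 0.05) / (L_darker + 0.05)
Ratio = (0.59363 + 0.05) / (0.32226 + 0.05) = 0.64363 / 0.37226 ≈ 1.7290
Ratio ≈ 1.73:1


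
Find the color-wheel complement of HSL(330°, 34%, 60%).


Complement = opposite side of color wheel = hue + 180°
H' = (330 + 180) mod 360 = 150°
S and L unchanged.
= HSL(150°, 34%, 60%)


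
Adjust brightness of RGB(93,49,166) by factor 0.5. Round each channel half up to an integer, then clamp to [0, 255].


Multiply each channel by 0.5, round half up, clamp to [0, 255]
R: 93×0.5 = 46.5 → round → 47
G: 49×0.5 = 24.5 → round → 25
B: 166×0.5 = 83
= RGB(47, 25, 83)


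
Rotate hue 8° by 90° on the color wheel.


New hue = (H + rotation) mod 360
New hue = (8 + 90) mod 360
= 98 mod 360
= 98°


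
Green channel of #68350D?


Color: #68350D
R = 68 = 104
G = 35 = 53
B = 0D = 13
Green = 53


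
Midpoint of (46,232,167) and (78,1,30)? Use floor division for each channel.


Midpoint: each channel = ⌊(C₁+C₂)/2⌋
R: ⌊(46+78)/2⌋ = 62
G: ⌊(232+1)/2⌋ = 116
B: ⌊(167+30)/2⌋ = 98
= RGB(62, 116, 98)


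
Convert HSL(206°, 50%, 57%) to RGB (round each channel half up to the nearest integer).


H=206°, S=0.50, L=0.57
C = (1-|2L-1|)×S = (1-|0.14|)×0.50 = 0.43
H' = H/60 = 206/60 ≈ 3.4333; X = C×(1-|H' mod 2 - 1|) ≈ 0.2437
m = L - C/2 = 0.57 - 0.215 = 0.355
Sector ⌊H'⌋ = 3 → (R',G',B') = (0.0, ≈0.2437, 0.43)
RGB = ((R'+m)×255, (G'+m)×255, (B'+m)×255) = (90.525, 152.66, 200.175)
Round half up → RGB(91, 153, 200)


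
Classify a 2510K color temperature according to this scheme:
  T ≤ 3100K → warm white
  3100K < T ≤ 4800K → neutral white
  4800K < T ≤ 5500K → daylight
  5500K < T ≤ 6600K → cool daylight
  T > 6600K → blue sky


Temperature: 2510K
2510K ≤ 3100K → warm white
Classification: warm white


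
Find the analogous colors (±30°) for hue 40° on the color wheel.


Base hue: 40°
Left analog: (40 - 30) mod 360 = 10°
Right analog: (40 + 30) mod 360 = 70°
Analogous hues = 10° and 70°


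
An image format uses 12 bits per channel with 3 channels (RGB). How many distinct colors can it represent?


Total bits = 12 bits/channel × 3 channels = 36 bits
Distinct colors = 2^36
= 68,719,476,736 colors


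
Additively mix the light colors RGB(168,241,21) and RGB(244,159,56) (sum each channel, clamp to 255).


Additive: each channel = min(255, C₁+C₂)
R: 168+244 = 412 → 255
G: 241+159 = 400 → 255
B: 21+56 = 77 → 77
= RGB(255, 255, 77)


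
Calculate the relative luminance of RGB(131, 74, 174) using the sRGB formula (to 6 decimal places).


Linearize each channel (sRGB transfer function): c = v/255; c_lin = c/12.92 if c ≤ 0.04045, else ((c+0.055)/1.055)^2.4
  R: 131/255 ≈ 0.513725 > 0.04045 → ((0.513725+0.055)/1.055)^2.4 ≈ 0.226966
  G: 74/255 ≈ 0.290196 > 0.04045 → ((0.290196+0.055)/1.055)^2.4 ≈ 0.068478
  B: 174/255 ≈ 0.682353 > 0.04045 → ((0.682353+0.055)/1.055)^2.4 ≈ 0.423268
R_lin = 0.226966, G_lin = 0.068478, B_lin = 0.423268
L = 0.2126×R + 0.7152×G + 0.0722×B
L = 0.2126×0.226966 + 0.7152×0.068478 + 0.0722×0.423268
L ≈ 0.127788


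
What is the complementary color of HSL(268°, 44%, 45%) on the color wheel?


Complement = opposite side of color wheel = hue + 180°
H' = (268 + 180) mod 360 = 88°
S and L unchanged.
= HSL(88°, 44%, 45%)


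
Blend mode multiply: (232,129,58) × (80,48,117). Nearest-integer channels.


Multiply: C = A×B/255, rounded to nearest integer
R: 232×80/255 = 18560/255 ≈ 72.784 → 73
G: 129×48/255 = 6192/255 ≈ 24.282 → 24
B: 58×117/255 = 6786/255 ≈ 26.612 → 27
= RGB(73, 24, 27)


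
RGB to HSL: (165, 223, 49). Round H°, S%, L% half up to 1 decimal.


Normalize: R'=165/255≈0.6471, G'=223/255≈0.8745, B'=49/255≈0.1922
Max=223/255, Min=49/255, Δ=Max-Min=174/255
L = (Max+Min)/2 = (223+49)/510 = 272/510 = 0.53333… → L = 53.3%
L > 0.5 → S = Δ/(2-Max-Min) = 174/(510-223-49) = 174/238 = 0.73109… → S = 73.1%
(the 1/255 factors cancel in S and H, so raw channel differences can be used)
Max is G' → H = 60 × ((B-R)/Δ + 2) = 60 × ((49-165)/174 + 2)
  -116/174 + 2 = -0.6666… + 2 = 1.3333…
  H = 60 × 1.3333… = 80° → H = 80.0°
= HSL(80.0°, 73.1%, 53.3%)


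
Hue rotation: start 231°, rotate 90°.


New hue = (H + rotation) mod 360
New hue = (231 + 90) mod 360
= 321 mod 360
= 321°


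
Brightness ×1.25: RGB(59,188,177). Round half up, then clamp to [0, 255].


Multiply each channel by 1.25, round half up, clamp to [0, 255]
R: 59×1.25 = 73.75 → round → 74
G: 188×1.25 = 235
B: 177×1.25 = 221.25 → round → 221
= RGB(74, 235, 221)


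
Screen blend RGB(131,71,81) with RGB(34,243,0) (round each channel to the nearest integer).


Screen: C = 255 - (255-A)×(255-B)/255, rounded to nearest integer
R: 255 - (255-131)×(255-34)/255 = 255 - 27404/255 ≈ 255 - 107.467 = 147.533 → 148
G: 255 - (255-71)×(255-243)/255 = 255 - 2208/255 ≈ 255 - 8.659 = 246.341 → 246
B: 255 - (255-81)×(255-0)/255 = 255 - 44370/255 ≈ 255 - 174.000 = 81.000 → 81
= RGB(148, 246, 81)


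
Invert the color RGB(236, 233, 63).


Invert: (255-R, 255-G, 255-B)
R: 255-236 = 19
G: 255-233 = 22
B: 255-63 = 192
= RGB(19, 22, 192)


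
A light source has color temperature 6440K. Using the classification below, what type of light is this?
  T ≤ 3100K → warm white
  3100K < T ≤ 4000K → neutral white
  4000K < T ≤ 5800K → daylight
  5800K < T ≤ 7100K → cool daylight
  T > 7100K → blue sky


Temperature: 6440K
5800K < 6440K ≤ 7100K → cool daylight
Classification: cool daylight


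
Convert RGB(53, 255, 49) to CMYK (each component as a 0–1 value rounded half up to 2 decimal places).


R'=53/255≈0.2078, G'=255/255≈1.0000, B'=49/255≈0.1922
K = 1 - max(R',G',B') = 1 - 255/255 = 0/255 = 0 → 0.00
(1-R'-K)/(1-K) simplifies to (max-R)/max with max = 255:
C = (255-53)/255 = 202/255 = 0.79215… → 0.79
M = (255-255)/255 = 0/255 = 0 → 0.00
Y = (255-49)/255 = 206/255 = 0.80784… → 0.81
= CMYK(0.79, 0.00, 0.81, 0.00)


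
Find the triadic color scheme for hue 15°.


Triadic: equally spaced at 120° intervals
H1 = 15°
H2 = (15 + 120) mod 360 = 135°
H3 = (15 + 240) mod 360 = 255°
Triadic = 15°, 135°, 255°


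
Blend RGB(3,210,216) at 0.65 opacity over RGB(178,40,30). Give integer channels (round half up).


C = α×F + (1-α)×B, with 1-α = 0.35
R: 0.65×3 + 0.35×178 = 1.95 + 62.30 = 64.25 → 64
G: 0.65×210 + 0.35×40 = 136.50 + 14.00 = 150.50 → 151
B: 0.65×216 + 0.35×30 = 140.40 + 10.50 = 150.90 → 151
= RGB(64, 151, 151)


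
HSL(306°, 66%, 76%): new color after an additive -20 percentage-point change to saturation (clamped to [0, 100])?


Original S = 66%
Adjustment = -20 percentage points
New S = 66 + (-20) = 46
Clamp to [0, 100] → 46
= HSL(306°, 46%, 76%)


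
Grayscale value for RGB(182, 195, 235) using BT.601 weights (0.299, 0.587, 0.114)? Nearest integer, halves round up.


Gray = 0.299×R + 0.587×G + 0.114×B
Gray = 0.299×182 + 0.587×195 + 0.114×235
Gray = 54.418 + 114.465 + 26.790
Gray = 195.673 → round half up → 196
Gray = 196


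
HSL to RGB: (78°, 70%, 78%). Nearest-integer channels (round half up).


H=78°, S=0.70, L=0.78
C = (1-|2L-1|)×S = (1-|0.56|)×0.70 = 0.308
H' = H/60 = 78/60 ≈ 1.3000; X = C×(1-|H' mod 2 - 1|) = 0.2156
m = L - C/2 = 0.78 - 0.154 = 0.626
Sector ⌊H'⌋ = 1 → (R',G',B') = (0.2156, 0.308, 0.0)
RGB = ((R'+m)×255, (G'+m)×255, (B'+m)×255) = (214.608, 238.17, 159.63)
Round half up → RGB(215, 238, 160)


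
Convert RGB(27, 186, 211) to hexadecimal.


R = 27 → 1B (hex)
G = 186 → BA (hex)
B = 211 → D3 (hex)
Hex = #1BBAD3


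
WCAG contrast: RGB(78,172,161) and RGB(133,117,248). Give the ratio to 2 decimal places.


Linearize each sRGB channel c=v/255: c/12.92 if c ≤ 0.04045 else ((c+0.055)/1.055)^2.4
L = 0.2126×R_lin + 0.7152×G_lin + 0.0722×B_lin
Color 1 (78,172,161):
  R=78: 78/255≈0.3059 > 0.04045 → ((0.3059+0.055)/1.055)^2.4 ≈ 0.07619
  G=172: 172/255≈0.6745 > 0.04045 → ((0.6745+0.055)/1.055)^2.4 ≈ 0.41254
  B=161: 161/255≈0.6314 > 0.04045 → ((0.6314+0.055)/1.055)^2.4 ≈ 0.35640
  L1 = 0.2126×0.07619 + 0.7152×0.41254 + 0.0722×0.35640 ≈ 0.33698
Color 2 (133,117,248):
  R=133: 133/255≈0.5216 > 0.04045 → ((0.5216+0.055)/1.055)^2.4 ≈ 0.23455
  G=117: 117/255≈0.4588 > 0.04045 → ((0.4588+0.055)/1.055)^2.4 ≈ 0.17789
  B=248: 248/255≈0.9725 > 0.04045 → ((0.9725+0.055)/1.055)^2.4 ≈ 0.93869
  L2 = 0.2126×0.23455 + 0.7152×0.17789 + 0.0722×0.93869 ≈ 0.24486
Lighter = 0.33698, Darker = 0.24486
Ratio = (L_lighter + 0.05) / (L_darker + 0.05)
Ratio = (0.33698 + 0.05) / (0.24486 + 0.05) = 0.38698 / 0.29486 ≈ 1.3124
Ratio ≈ 1.31:1


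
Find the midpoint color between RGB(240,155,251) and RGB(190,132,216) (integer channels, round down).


Midpoint: each channel = ⌊(C₁+C₂)/2⌋
R: ⌊(240+190)/2⌋ = 215
G: ⌊(155+132)/2⌋ = 143
B: ⌊(251+216)/2⌋ = 233
= RGB(215, 143, 233)


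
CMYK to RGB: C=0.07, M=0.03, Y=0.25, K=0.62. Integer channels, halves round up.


R = 255 × (1-C) × (1-K) = 255 × 0.93 × 0.38 = 90.117 → 90
G = 255 × (1-M) × (1-K) = 255 × 0.97 × 0.38 = 93.993 → 94
B = 255 × (1-Y) × (1-K) = 255 × 0.75 × 0.38 = 72.675 → 73
= RGB(90, 94, 73)


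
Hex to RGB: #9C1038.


9C → 156 (R)
10 → 16 (G)
38 → 56 (B)
= RGB(156, 16, 56)


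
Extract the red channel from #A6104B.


Color: #A6104B
R = A6 = 166
G = 10 = 16
B = 4B = 75
Red = 166


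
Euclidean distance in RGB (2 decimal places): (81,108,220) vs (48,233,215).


d = √[(R₁-R₂)² + (G₁-G₂)² + (B₁-B₂)²]
d = √[(81-48)² + (108-233)² + (220-215)²]
d = √[1089 + 15625 + 25]
d = √16739
d ≈ 129.38


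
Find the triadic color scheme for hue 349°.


Triadic: equally spaced at 120° intervals
H1 = 349°
H2 = (349 + 120) mod 360 = 109°
H3 = (349 + 240) mod 360 = 229°
Triadic = 349°, 109°, 229°


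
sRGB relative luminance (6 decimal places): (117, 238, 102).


Linearize each channel (sRGB transfer function): c = v/255; c_lin = c/12.92 if c ≤ 0.04045, else ((c+0.055)/1.055)^2.4
  R: 117/255 ≈ 0.458824 > 0.04045 → ((0.458824+0.055)/1.055)^2.4 ≈ 0.177888
  G: 238/255 ≈ 0.933333 > 0.04045 → ((0.933333+0.055)/1.055)^2.4 ≈ 0.854993
  B: 102/255 ≈ 0.400000 > 0.04045 → ((0.400000+0.055)/1.055)^2.4 ≈ 0.132868
R_lin = 0.177888, G_lin = 0.854993, B_lin = 0.132868
L = 0.2126×R + 0.7152×G + 0.0722×B
L = 0.2126×0.177888 + 0.7152×0.854993 + 0.0722×0.132868
L ≈ 0.658903


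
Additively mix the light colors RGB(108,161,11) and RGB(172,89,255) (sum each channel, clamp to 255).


Additive: each channel = min(255, C₁+C₂)
R: 108+172 = 280 → 255
G: 161+89 = 250 → 250
B: 11+255 = 266 → 255
= RGB(255, 250, 255)


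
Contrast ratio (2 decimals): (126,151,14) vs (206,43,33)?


Linearize each sRGB channel c=v/255: c/12.92 if c ≤ 0.04045 else ((c+0.055)/1.055)^2.4
L = 0.2126×R_lin + 0.7152×G_lin + 0.0722×B_lin
Color 1 (126,151,14):
  R=126: 126/255≈0.4941 > 0.04045 → ((0.4941+0.055)/1.055)^2.4 ≈ 0.20864
  G=151: 151/255≈0.5922 > 0.04045 → ((0.5922+0.055)/1.055)^2.4 ≈ 0.30947
  B=14: 14/255≈0.0549 > 0.04045 → ((0.0549+0.055)/1.055)^2.4 ≈ 0.00439
  L1 = 0.2126×0.20864 + 0.7152×0.30947 + 0.0722×0.00439 ≈ 0.26601
Color 2 (206,43,33):
  R=206: 206/255≈0.8078 > 0.04045 → ((0.8078+0.055)/1.055)^2.4 ≈ 0.61721
  G=43: 43/255≈0.1686 > 0.04045 → ((0.1686+0.055)/1.055)^2.4 ≈ 0.02416
  B=33: 33/255≈0.1294 > 0.04045 → ((0.1294+0.055)/1.055)^2.4 ≈ 0.01521
  L2 = 0.2126×0.61721 + 0.7152×0.02416 + 0.0722×0.01521 ≈ 0.14959
Lighter = 0.26601, Darker = 0.14959
Ratio = (L_lighter + 0.05) / (L_darker + 0.05)
Ratio = (0.26601 + 0.05) / (0.14959 + 0.05) = 0.31601 / 0.19959 ≈ 1.5832
Ratio ≈ 1.58:1


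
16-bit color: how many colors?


Colors = 2^bits = 2^16
= 65,536 colors


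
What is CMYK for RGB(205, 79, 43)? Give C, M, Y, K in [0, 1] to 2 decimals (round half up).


R'=205/255≈0.8039, G'=79/255≈0.3098, B'=43/255≈0.1686
K = 1 - max(R',G',B') = 1 - 205/255 = 50/255 = 0.19607… → 0.20
(1-R'-K)/(1-K) simplifies to (max-R)/max with max = 205:
C = (205-205)/205 = 0/205 = 0 → 0.00
M = (205-79)/205 = 126/205 = 0.61463… → 0.61
Y = (205-43)/205 = 162/205 = 0.79024… → 0.79
= CMYK(0.00, 0.61, 0.79, 0.20)


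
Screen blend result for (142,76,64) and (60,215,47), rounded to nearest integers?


Screen: C = 255 - (255-A)×(255-B)/255, rounded to nearest integer
R: 255 - (255-142)×(255-60)/255 = 255 - 22035/255 ≈ 255 - 86.412 = 168.588 → 169
G: 255 - (255-76)×(255-215)/255 = 255 - 7160/255 ≈ 255 - 28.078 = 226.922 → 227
B: 255 - (255-64)×(255-47)/255 = 255 - 39728/255 ≈ 255 - 155.796 = 99.204 → 99
= RGB(169, 227, 99)


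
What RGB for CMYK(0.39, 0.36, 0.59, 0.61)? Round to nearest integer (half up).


R = 255 × (1-C) × (1-K) = 255 × 0.61 × 0.39 = 60.6645 → 61
G = 255 × (1-M) × (1-K) = 255 × 0.64 × 0.39 = 63.648 → 64
B = 255 × (1-Y) × (1-K) = 255 × 0.41 × 0.39 = 40.7745 → 41
= RGB(61, 64, 41)


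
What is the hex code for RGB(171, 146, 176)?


R = 171 → AB (hex)
G = 146 → 92 (hex)
B = 176 → B0 (hex)
Hex = #AB92B0


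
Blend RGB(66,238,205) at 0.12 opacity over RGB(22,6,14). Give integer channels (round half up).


C = α×F + (1-α)×B, with 1-α = 0.88
R: 0.12×66 + 0.88×22 = 7.92 + 19.36 = 27.28 → 27
G: 0.12×238 + 0.88×6 = 28.56 + 5.28 = 33.84 → 34
B: 0.12×205 + 0.88×14 = 24.60 + 12.32 = 36.92 → 37
= RGB(27, 34, 37)


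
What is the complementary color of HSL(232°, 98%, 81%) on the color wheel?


Complement = opposite side of color wheel = hue + 180°
H' = (232 + 180) mod 360 = 52°
S and L unchanged.
= HSL(52°, 98%, 81%)


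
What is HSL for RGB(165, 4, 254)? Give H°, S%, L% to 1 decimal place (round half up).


Normalize: R'=165/255≈0.6471, G'=4/255≈0.0157, B'=254/255≈0.9961
Max=254/255, Min=4/255, Δ=Max-Min=250/255
L = (Max+Min)/2 = (254+4)/510 = 258/510 = 0.50588… → L = 50.6%
L > 0.5 → S = Δ/(2-Max-Min) = 250/(510-254-4) = 250/252 = 0.99206… → S = 99.2%
(the 1/255 factors cancel in S and H, so raw channel differences can be used)
Max is B' → H = 60 × ((R-G)/Δ + 4) = 60 × ((165-4)/250 + 4)
  161/250 + 4 = 0.644 + 4 = 4.644
  H = 60 × 4.644 = 278.64° → H = 278.6°
= HSL(278.6°, 99.2%, 50.6%)


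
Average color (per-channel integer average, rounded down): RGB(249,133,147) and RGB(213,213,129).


Midpoint: each channel = ⌊(C₁+C₂)/2⌋
R: ⌊(249+213)/2⌋ = 231
G: ⌊(133+213)/2⌋ = 173
B: ⌊(147+129)/2⌋ = 138
= RGB(231, 173, 138)


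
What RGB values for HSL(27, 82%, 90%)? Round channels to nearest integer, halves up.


H=27°, S=0.82, L=0.90
C = (1-|2L-1|)×S = (1-|0.80|)×0.82 = 0.164
H' = H/60 = 27/60 ≈ 0.4500; X = C×(1-|H' mod 2 - 1|) = 0.0738
m = L - C/2 = 0.90 - 0.082 = 0.818
Sector ⌊H'⌋ = 0 → (R',G',B') = (0.164, 0.0738, 0.0)
RGB = ((R'+m)×255, (G'+m)×255, (B'+m)×255) = (250.41, 227.409, 208.59)
Round half up → RGB(250, 227, 209)


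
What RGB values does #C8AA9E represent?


C8 → 200 (R)
AA → 170 (G)
9E → 158 (B)
= RGB(200, 170, 158)


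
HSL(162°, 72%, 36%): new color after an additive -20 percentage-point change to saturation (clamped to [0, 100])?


Original S = 72%
Adjustment = -20 percentage points
New S = 72 + (-20) = 52
Clamp to [0, 100] → 52
= HSL(162°, 52%, 36%)


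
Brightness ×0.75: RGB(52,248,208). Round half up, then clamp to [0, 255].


Multiply each channel by 0.75, round half up, clamp to [0, 255]
R: 52×0.75 = 39
G: 248×0.75 = 186
B: 208×0.75 = 156
= RGB(39, 186, 156)


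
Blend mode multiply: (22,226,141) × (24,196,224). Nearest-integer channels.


Multiply: C = A×B/255, rounded to nearest integer
R: 22×24/255 = 528/255 ≈ 2.071 → 2
G: 226×196/255 = 44296/255 ≈ 173.710 → 174
B: 141×224/255 = 31584/255 ≈ 123.859 → 124
= RGB(2, 174, 124)


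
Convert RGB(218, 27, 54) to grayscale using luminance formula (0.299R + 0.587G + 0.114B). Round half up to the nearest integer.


Gray = 0.299×R + 0.587×G + 0.114×B
Gray = 0.299×218 + 0.587×27 + 0.114×54
Gray = 65.182 + 15.849 + 6.156
Gray = 87.187 → round half up → 87
Gray = 87


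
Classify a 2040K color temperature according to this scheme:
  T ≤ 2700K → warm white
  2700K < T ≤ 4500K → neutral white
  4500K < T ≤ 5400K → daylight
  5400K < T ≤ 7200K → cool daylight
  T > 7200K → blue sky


Temperature: 2040K
2040K ≤ 2700K → warm white
Classification: warm white


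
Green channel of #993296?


Color: #993296
R = 99 = 153
G = 32 = 50
B = 96 = 150
Green = 50


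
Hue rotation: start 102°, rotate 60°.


New hue = (H + rotation) mod 360
New hue = (102 + 60) mod 360
= 162 mod 360
= 162°


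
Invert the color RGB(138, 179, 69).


Invert: (255-R, 255-G, 255-B)
R: 255-138 = 117
G: 255-179 = 76
B: 255-69 = 186
= RGB(117, 76, 186)


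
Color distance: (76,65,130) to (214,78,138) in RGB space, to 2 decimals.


d = √[(R₁-R₂)² + (G₁-G₂)² + (B₁-B₂)²]
d = √[(76-214)² + (65-78)² + (130-138)²]
d = √[19044 + 169 + 64]
d = √19277
d ≈ 138.84


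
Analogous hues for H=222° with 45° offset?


Base hue: 222°
Left analog: (222 - 45) mod 360 = 177°
Right analog: (222 + 45) mod 360 = 267°
Analogous hues = 177° and 267°


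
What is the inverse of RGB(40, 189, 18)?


Invert: (255-R, 255-G, 255-B)
R: 255-40 = 215
G: 255-189 = 66
B: 255-18 = 237
= RGB(215, 66, 237)


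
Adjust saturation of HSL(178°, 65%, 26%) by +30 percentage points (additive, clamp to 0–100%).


Original S = 65%
Adjustment = +30 percentage points
New S = 65 + (30) = 95
Clamp to [0, 100] → 95
= HSL(178°, 95%, 26%)


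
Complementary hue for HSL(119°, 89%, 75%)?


Complement = opposite side of color wheel = hue + 180°
H' = (119 + 180) mod 360 = 299°
S and L unchanged.
= HSL(299°, 89%, 75%)


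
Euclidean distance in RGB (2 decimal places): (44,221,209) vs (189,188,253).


d = √[(R₁-R₂)² + (G₁-G₂)² + (B₁-B₂)²]
d = √[(44-189)² + (221-188)² + (209-253)²]
d = √[21025 + 1089 + 1936]
d = √24050
d ≈ 155.08


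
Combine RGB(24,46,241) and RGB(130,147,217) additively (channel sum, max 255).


Additive: each channel = min(255, C₁+C₂)
R: 24+130 = 154 → 154
G: 46+147 = 193 → 193
B: 241+217 = 458 → 255
= RGB(154, 193, 255)


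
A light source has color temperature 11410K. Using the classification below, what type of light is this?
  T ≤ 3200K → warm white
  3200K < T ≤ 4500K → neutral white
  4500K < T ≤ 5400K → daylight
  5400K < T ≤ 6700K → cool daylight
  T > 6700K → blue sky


Temperature: 11410K
11410K > 6700K → blue sky
Classification: blue sky


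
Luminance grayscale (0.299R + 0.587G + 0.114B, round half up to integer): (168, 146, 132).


Gray = 0.299×R + 0.587×G + 0.114×B
Gray = 0.299×168 + 0.587×146 + 0.114×132
Gray = 50.232 + 85.702 + 15.048
Gray = 150.982 → round half up → 151
Gray = 151


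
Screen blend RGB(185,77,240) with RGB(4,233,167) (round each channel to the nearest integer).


Screen: C = 255 - (255-A)×(255-B)/255, rounded to nearest integer
R: 255 - (255-185)×(255-4)/255 = 255 - 17570/255 ≈ 255 - 68.902 = 186.098 → 186
G: 255 - (255-77)×(255-233)/255 = 255 - 3916/255 ≈ 255 - 15.357 = 239.643 → 240
B: 255 - (255-240)×(255-167)/255 = 255 - 1320/255 ≈ 255 - 5.176 = 249.824 → 250
= RGB(186, 240, 250)


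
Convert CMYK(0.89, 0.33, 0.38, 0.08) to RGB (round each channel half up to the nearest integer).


R = 255 × (1-C) × (1-K) = 255 × 0.11 × 0.92 = 25.806 → 26
G = 255 × (1-M) × (1-K) = 255 × 0.67 × 0.92 = 157.182 → 157
B = 255 × (1-Y) × (1-K) = 255 × 0.62 × 0.92 = 145.452 → 145
= RGB(26, 157, 145)


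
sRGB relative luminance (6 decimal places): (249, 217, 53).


Linearize each channel (sRGB transfer function): c = v/255; c_lin = c/12.92 if c ≤ 0.04045, else ((c+0.055)/1.055)^2.4
  R: 249/255 ≈ 0.976471 > 0.04045 → ((0.976471+0.055)/1.055)^2.4 ≈ 0.947307
  G: 217/255 ≈ 0.850980 > 0.04045 → ((0.850980+0.055)/1.055)^2.4 ≈ 0.693872
  B: 53/255 ≈ 0.207843 > 0.04045 → ((0.207843+0.055)/1.055)^2.4 ≈ 0.035601
R_lin = 0.947307, G_lin = 0.693872, B_lin = 0.035601
L = 0.2126×R + 0.7152×G + 0.0722×B
L = 0.2126×0.947307 + 0.7152×0.693872 + 0.0722×0.035601
L ≈ 0.700225


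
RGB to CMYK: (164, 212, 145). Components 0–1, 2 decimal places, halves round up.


R'=164/255≈0.6431, G'=212/255≈0.8314, B'=145/255≈0.5686
K = 1 - max(R',G',B') = 1 - 212/255 = 43/255 = 0.16862… → 0.17
(1-R'-K)/(1-K) simplifies to (max-R)/max with max = 212:
C = (212-164)/212 = 48/212 = 0.22641… → 0.23
M = (212-212)/212 = 0/212 = 0 → 0.00
Y = (212-145)/212 = 67/212 = 0.31603… → 0.32
= CMYK(0.23, 0.00, 0.32, 0.17)


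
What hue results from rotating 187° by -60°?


New hue = (H + rotation) mod 360
New hue = (187 -60) mod 360
= 127 mod 360
= 127°


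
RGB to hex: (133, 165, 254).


R = 133 → 85 (hex)
G = 165 → A5 (hex)
B = 254 → FE (hex)
Hex = #85A5FE


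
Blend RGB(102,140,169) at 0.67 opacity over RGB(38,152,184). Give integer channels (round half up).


C = α×F + (1-α)×B, with 1-α = 0.33
R: 0.67×102 + 0.33×38 = 68.34 + 12.54 = 80.88 → 81
G: 0.67×140 + 0.33×152 = 93.80 + 50.16 = 143.96 → 144
B: 0.67×169 + 0.33×184 = 113.23 + 60.72 = 173.95 → 174
= RGB(81, 144, 174)


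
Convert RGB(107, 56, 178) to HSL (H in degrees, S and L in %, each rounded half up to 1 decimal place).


Normalize: R'=107/255≈0.4196, G'=56/255≈0.2196, B'=178/255≈0.6980
Max=178/255, Min=56/255, Δ=Max-Min=122/255
L = (Max+Min)/2 = (178+56)/510 = 234/510 = 0.45882… → L = 45.9%
L ≤ 0.5 → S = Δ/(Max+Min) = 122/(178+56) = 122/234 = 0.52136… → S = 52.1%
(the 1/255 factors cancel in S and H, so raw channel differences can be used)
Max is B' → H = 60 × ((R-G)/Δ + 4) = 60 × ((107-56)/122 + 4)
  51/122 + 4 = 0.4180… + 4 = 4.4180…
  H = 60 × 4.4180… = 265.081…° → H = 265.1°
= HSL(265.1°, 52.1%, 45.9%)


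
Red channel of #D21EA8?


Color: #D21EA8
R = D2 = 210
G = 1E = 30
B = A8 = 168
Red = 210


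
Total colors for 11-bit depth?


Colors = 2^bits = 2^11
= 2,048 colors


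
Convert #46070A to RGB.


46 → 70 (R)
07 → 7 (G)
0A → 10 (B)
= RGB(70, 7, 10)


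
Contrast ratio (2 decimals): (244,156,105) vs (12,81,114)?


Linearize each sRGB channel c=v/255: c/12.92 if c ≤ 0.04045 else ((c+0.055)/1.055)^2.4
L = 0.2126×R_lin + 0.7152×G_lin + 0.0722×B_lin
Color 1 (244,156,105):
  R=244: 244/255≈0.9569 > 0.04045 → ((0.9569+0.055)/1.055)^2.4 ≈ 0.90466
  G=156: 156/255≈0.6118 > 0.04045 → ((0.6118+0.055)/1.055)^2.4 ≈ 0.33245
  B=105: 105/255≈0.4118 > 0.04045 → ((0.4118+0.055)/1.055)^2.4 ≈ 0.14126
  L1 = 0.2126×0.90466 + 0.7152×0.33245 + 0.0722×0.14126 ≈ 0.44030
Color 2 (12,81,114):
  R=12: 12/255≈0.0471 > 0.04045 → ((0.0471+0.055)/1.055)^2.4 ≈ 0.00368
  G=81: 81/255≈0.3176 > 0.04045 → ((0.3176+0.055)/1.055)^2.4 ≈ 0.08228
  B=114: 114/255≈0.4471 > 0.04045 → ((0.4471+0.055)/1.055)^2.4 ≈ 0.16827
  L2 = 0.2126×0.00368 + 0.7152×0.08228 + 0.0722×0.16827 ≈ 0.07178
Lighter = 0.44030, Darker = 0.07178
Ratio = (L_lighter + 0.05) / (L_darker + 0.05)
Ratio = (0.44030 + 0.05) / (0.07178 + 0.05) = 0.49030 / 0.12178 ≈ 4.0261
Ratio ≈ 4.03:1


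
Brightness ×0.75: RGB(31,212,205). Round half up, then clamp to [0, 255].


Multiply each channel by 0.75, round half up, clamp to [0, 255]
R: 31×0.75 = 23.25 → round → 23
G: 212×0.75 = 159
B: 205×0.75 = 153.75 → round → 154
= RGB(23, 159, 154)


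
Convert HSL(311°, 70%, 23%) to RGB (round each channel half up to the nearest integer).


H=311°, S=0.70, L=0.23
C = (1-|2L-1|)×S = (1-|-0.54|)×0.70 = 0.322
H' = H/60 = 311/60 ≈ 5.1833; X = C×(1-|H' mod 2 - 1|) ≈ 0.2630
m = L - C/2 = 0.23 - 0.161 = 0.069
Sector ⌊H'⌋ = 5 → (R',G',B') = (0.322, 0.0, ≈0.2630)
RGB = ((R'+m)×255, (G'+m)×255, (B'+m)×255) = (99.705, 17.595, 84.6515)
Round half up → RGB(100, 18, 85)


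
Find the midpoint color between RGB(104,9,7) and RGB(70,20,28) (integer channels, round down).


Midpoint: each channel = ⌊(C₁+C₂)/2⌋
R: ⌊(104+70)/2⌋ = 87
G: ⌊(9+20)/2⌋ = 14
B: ⌊(7+28)/2⌋ = 17
= RGB(87, 14, 17)


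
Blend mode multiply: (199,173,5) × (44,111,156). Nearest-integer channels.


Multiply: C = A×B/255, rounded to nearest integer
R: 199×44/255 = 8756/255 ≈ 34.337 → 34
G: 173×111/255 = 19203/255 ≈ 75.306 → 75
B: 5×156/255 = 780/255 ≈ 3.059 → 3
= RGB(34, 75, 3)


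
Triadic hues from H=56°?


Triadic: equally spaced at 120° intervals
H1 = 56°
H2 = (56 + 120) mod 360 = 176°
H3 = (56 + 240) mod 360 = 296°
Triadic = 56°, 176°, 296°


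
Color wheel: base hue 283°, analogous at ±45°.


Base hue: 283°
Left analog: (283 - 45) mod 360 = 238°
Right analog: (283 + 45) mod 360 = 328°
Analogous hues = 238° and 328°


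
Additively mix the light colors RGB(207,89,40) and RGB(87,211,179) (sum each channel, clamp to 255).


Additive: each channel = min(255, C₁+C₂)
R: 207+87 = 294 → 255
G: 89+211 = 300 → 255
B: 40+179 = 219 → 219
= RGB(255, 255, 219)


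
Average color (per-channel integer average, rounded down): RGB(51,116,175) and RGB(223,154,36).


Midpoint: each channel = ⌊(C₁+C₂)/2⌋
R: ⌊(51+223)/2⌋ = 137
G: ⌊(116+154)/2⌋ = 135
B: ⌊(175+36)/2⌋ = 105
= RGB(137, 135, 105)


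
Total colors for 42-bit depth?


Colors = 2^bits = 2^42
= 4,398,046,511,104 colors


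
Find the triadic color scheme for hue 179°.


Triadic: equally spaced at 120° intervals
H1 = 179°
H2 = (179 + 120) mod 360 = 299°
H3 = (179 + 240) mod 360 = 59°
Triadic = 179°, 299°, 59°


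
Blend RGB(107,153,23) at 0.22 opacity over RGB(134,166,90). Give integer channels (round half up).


C = α×F + (1-α)×B, with 1-α = 0.78
R: 0.22×107 + 0.78×134 = 23.54 + 104.52 = 128.06 → 128
G: 0.22×153 + 0.78×166 = 33.66 + 129.48 = 163.14 → 163
B: 0.22×23 + 0.78×90 = 5.06 + 70.20 = 75.26 → 75
= RGB(128, 163, 75)


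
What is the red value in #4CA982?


Color: #4CA982
R = 4C = 76
G = A9 = 169
B = 82 = 130
Red = 76


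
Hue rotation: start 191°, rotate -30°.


New hue = (H + rotation) mod 360
New hue = (191 -30) mod 360
= 161 mod 360
= 161°


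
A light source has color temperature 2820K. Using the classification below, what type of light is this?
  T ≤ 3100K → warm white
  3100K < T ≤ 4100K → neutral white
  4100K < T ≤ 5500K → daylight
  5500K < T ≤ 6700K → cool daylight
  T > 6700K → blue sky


Temperature: 2820K
2820K ≤ 3100K → warm white
Classification: warm white


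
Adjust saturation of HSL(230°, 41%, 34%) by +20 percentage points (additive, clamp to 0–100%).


Original S = 41%
Adjustment = +20 percentage points
New S = 41 + (20) = 61
Clamp to [0, 100] → 61
= HSL(230°, 61%, 34%)


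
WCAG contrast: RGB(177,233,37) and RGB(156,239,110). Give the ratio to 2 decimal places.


Linearize each sRGB channel c=v/255: c/12.92 if c ≤ 0.04045 else ((c+0.055)/1.055)^2.4
L = 0.2126×R_lin + 0.7152×G_lin + 0.0722×B_lin
Color 1 (177,233,37):
  R=177: 177/255≈0.6941 > 0.04045 → ((0.6941+0.055)/1.055)^2.4 ≈ 0.43966
  G=233: 233/255≈0.9137 > 0.04045 → ((0.9137+0.055)/1.055)^2.4 ≈ 0.81485
  B=37: 37/255≈0.1451 > 0.04045 → ((0.1451+0.055)/1.055)^2.4 ≈ 0.01850
  L1 = 0.2126×0.43966 + 0.7152×0.81485 + 0.0722×0.01850 ≈ 0.67759
Color 2 (156,239,110):
  R=156: 156/255≈0.6118 > 0.04045 → ((0.6118+0.055)/1.055)^2.4 ≈ 0.33245
  G=239: 239/255≈0.9373 > 0.04045 → ((0.9373+0.055)/1.055)^2.4 ≈ 0.86316
  B=110: 110/255≈0.4314 > 0.04045 → ((0.4314+0.055)/1.055)^2.4 ≈ 0.15593
  L2 = 0.2126×0.33245 + 0.7152×0.86316 + 0.0722×0.15593 ≈ 0.69927
Lighter = 0.69927, Darker = 0.67759
Ratio = (L_lighter + 0.05) / (L_darker + 0.05)
Ratio = (0.69927 + 0.05) / (0.67759 + 0.05) = 0.74927 / 0.72759 ≈ 1.0298
Ratio ≈ 1.03:1


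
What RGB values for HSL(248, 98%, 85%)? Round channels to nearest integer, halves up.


H=248°, S=0.98, L=0.85
C = (1-|2L-1|)×S = (1-|0.70|)×0.98 = 0.294
H' = H/60 = 248/60 ≈ 4.1333; X = C×(1-|H' mod 2 - 1|) = 0.0392
m = L - C/2 = 0.85 - 0.147 = 0.703
Sector ⌊H'⌋ = 4 → (R',G',B') = (0.0392, 0.0, 0.294)
RGB = ((R'+m)×255, (G'+m)×255, (B'+m)×255) = (189.261, 179.265, 254.235)
Round half up → RGB(189, 179, 254)


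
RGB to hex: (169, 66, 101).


R = 169 → A9 (hex)
G = 66 → 42 (hex)
B = 101 → 65 (hex)
Hex = #A94265


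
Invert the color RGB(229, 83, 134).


Invert: (255-R, 255-G, 255-B)
R: 255-229 = 26
G: 255-83 = 172
B: 255-134 = 121
= RGB(26, 172, 121)


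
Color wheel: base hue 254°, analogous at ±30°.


Base hue: 254°
Left analog: (254 - 30) mod 360 = 224°
Right analog: (254 + 30) mod 360 = 284°
Analogous hues = 224° and 284°


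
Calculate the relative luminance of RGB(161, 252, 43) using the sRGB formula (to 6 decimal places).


Linearize each channel (sRGB transfer function): c = v/255; c_lin = c/12.92 if c ≤ 0.04045, else ((c+0.055)/1.055)^2.4
  R: 161/255 ≈ 0.631373 > 0.04045 → ((0.631373+0.055)/1.055)^2.4 ≈ 0.356400
  G: 252/255 ≈ 0.988235 > 0.04045 → ((0.988235+0.055)/1.055)^2.4 ≈ 0.973445
  B: 43/255 ≈ 0.168627 > 0.04045 → ((0.168627+0.055)/1.055)^2.4 ≈ 0.024158
R_lin = 0.356400, G_lin = 0.973445, B_lin = 0.024158
L = 0.2126×R + 0.7152×G + 0.0722×B
L = 0.2126×0.356400 + 0.7152×0.973445 + 0.0722×0.024158
L ≈ 0.773723


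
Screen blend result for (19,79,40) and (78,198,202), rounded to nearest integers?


Screen: C = 255 - (255-A)×(255-B)/255, rounded to nearest integer
R: 255 - (255-19)×(255-78)/255 = 255 - 41772/255 ≈ 255 - 163.812 = 91.188 → 91
G: 255 - (255-79)×(255-198)/255 = 255 - 10032/255 ≈ 255 - 39.341 = 215.659 → 216
B: 255 - (255-40)×(255-202)/255 = 255 - 11395/255 ≈ 255 - 44.686 = 210.314 → 210
= RGB(91, 216, 210)


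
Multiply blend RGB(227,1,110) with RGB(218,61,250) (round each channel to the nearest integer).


Multiply: C = A×B/255, rounded to nearest integer
R: 227×218/255 = 49486/255 ≈ 194.063 → 194
G: 1×61/255 = 61/255 ≈ 0.239 → 0
B: 110×250/255 = 27500/255 ≈ 107.843 → 108
= RGB(194, 0, 108)


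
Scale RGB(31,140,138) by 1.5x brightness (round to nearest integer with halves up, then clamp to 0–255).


Multiply each channel by 1.5, round half up, clamp to [0, 255]
R: 31×1.5 = 46.5 → round → 47
G: 140×1.5 = 210
B: 138×1.5 = 207
= RGB(47, 210, 207)


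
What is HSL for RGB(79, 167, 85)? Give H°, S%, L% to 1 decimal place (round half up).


Normalize: R'=79/255≈0.3098, G'=167/255≈0.6549, B'=85/255≈0.3333
Max=167/255, Min=79/255, Δ=Max-Min=88/255
L = (Max+Min)/2 = (167+79)/510 = 246/510 = 0.48235… → L = 48.2%
L ≤ 0.5 → S = Δ/(Max+Min) = 88/(167+79) = 88/246 = 0.35772… → S = 35.8%
(the 1/255 factors cancel in S and H, so raw channel differences can be used)
Max is G' → H = 60 × ((B-R)/Δ + 2) = 60 × ((85-79)/88 + 2)
  6/88 + 2 = 0.0681… + 2 = 2.0681…
  H = 60 × 2.0681… = 124.090…° → H = 124.1°
= HSL(124.1°, 35.8%, 48.2%)


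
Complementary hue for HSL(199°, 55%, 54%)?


Complement = opposite side of color wheel = hue + 180°
H' = (199 + 180) mod 360 = 19°
S and L unchanged.
= HSL(19°, 55%, 54%)


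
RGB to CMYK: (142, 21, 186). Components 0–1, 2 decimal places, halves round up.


R'=142/255≈0.5569, G'=21/255≈0.0824, B'=186/255≈0.7294
K = 1 - max(R',G',B') = 1 - 186/255 = 69/255 = 0.27058… → 0.27
(1-R'-K)/(1-K) simplifies to (max-R)/max with max = 186:
C = (186-142)/186 = 44/186 = 0.23655… → 0.24
M = (186-21)/186 = 165/186 = 0.88709… → 0.89
Y = (186-186)/186 = 0/186 = 0 → 0.00
= CMYK(0.24, 0.89, 0.00, 0.27)


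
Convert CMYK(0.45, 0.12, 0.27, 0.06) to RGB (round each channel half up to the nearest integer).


R = 255 × (1-C) × (1-K) = 255 × 0.55 × 0.94 = 131.835 → 132
G = 255 × (1-M) × (1-K) = 255 × 0.88 × 0.94 = 210.936 → 211
B = 255 × (1-Y) × (1-K) = 255 × 0.73 × 0.94 = 174.981 → 175
= RGB(132, 211, 175)


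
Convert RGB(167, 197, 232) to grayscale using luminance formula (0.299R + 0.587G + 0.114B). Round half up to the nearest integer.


Gray = 0.299×R + 0.587×G + 0.114×B
Gray = 0.299×167 + 0.587×197 + 0.114×232
Gray = 49.933 + 115.639 + 26.448
Gray = 192.020 → round half up → 192
Gray = 192


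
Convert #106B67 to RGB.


10 → 16 (R)
6B → 107 (G)
67 → 103 (B)
= RGB(16, 107, 103)


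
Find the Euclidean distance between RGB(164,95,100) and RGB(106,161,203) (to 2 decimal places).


d = √[(R₁-R₂)² + (G₁-G₂)² + (B₁-B₂)²]
d = √[(164-106)² + (95-161)² + (100-203)²]
d = √[3364 + 4356 + 10609]
d = √18329
d ≈ 135.38
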